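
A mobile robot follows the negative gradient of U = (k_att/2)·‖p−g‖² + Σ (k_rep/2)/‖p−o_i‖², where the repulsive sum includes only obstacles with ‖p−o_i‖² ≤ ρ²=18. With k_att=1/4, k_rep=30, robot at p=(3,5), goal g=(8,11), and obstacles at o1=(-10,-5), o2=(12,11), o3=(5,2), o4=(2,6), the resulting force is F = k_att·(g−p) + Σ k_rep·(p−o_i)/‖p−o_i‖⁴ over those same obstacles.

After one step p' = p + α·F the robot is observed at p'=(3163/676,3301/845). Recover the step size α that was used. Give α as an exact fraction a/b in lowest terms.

α = 1/5

F_att = 1/4·(g−p) = 1/4·(5,6) = (1.2500,1.5000)
o1: d²=269 > ρ²=18 → inactive
o2: d²=117 > ρ²=18 → inactive
o3: d²=13 ≤ ρ²=18; F_rep = 30·(-2,3)/13² = (-0.3550,0.5325)
o4: d²=2 ≤ ρ²=18; F_rep = 30·(1,-1)/2² = (7.5000,-7.5000)
F = F_att + ΣF_rep = (8.3950,-5.4675)
Δp = p'−p = (1.6790,-1.0935); α = Δx/Fx = (1135/676) / (5675/676) = 1/5
check: Δy/Fy = (-924/845) / (-924/169) = 1/5 ✓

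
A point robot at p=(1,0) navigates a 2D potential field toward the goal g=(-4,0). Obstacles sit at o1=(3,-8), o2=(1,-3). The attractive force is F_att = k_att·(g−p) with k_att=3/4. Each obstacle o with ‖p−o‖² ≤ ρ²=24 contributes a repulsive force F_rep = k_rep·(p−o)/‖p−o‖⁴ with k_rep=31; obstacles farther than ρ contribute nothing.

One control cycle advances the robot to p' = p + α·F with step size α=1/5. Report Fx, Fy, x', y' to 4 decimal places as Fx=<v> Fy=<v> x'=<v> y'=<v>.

Fx=-3.7500 Fy=1.1481 x'=0.2500 y'=0.2296

F_att = 3/4·(g−p) = 3/4·(-5,0) = (-3.7500,0.0000)
o1: d²=68 > ρ²=24 → inactive
o2: d²=9 ≤ ρ²=24; F_rep = 31·(0,3)/9² = (0.0000,1.1481)
F = F_att + ΣF_rep = (-3.7500,1.1481)
p' = p + 1/5·F = (0.2500,0.2296)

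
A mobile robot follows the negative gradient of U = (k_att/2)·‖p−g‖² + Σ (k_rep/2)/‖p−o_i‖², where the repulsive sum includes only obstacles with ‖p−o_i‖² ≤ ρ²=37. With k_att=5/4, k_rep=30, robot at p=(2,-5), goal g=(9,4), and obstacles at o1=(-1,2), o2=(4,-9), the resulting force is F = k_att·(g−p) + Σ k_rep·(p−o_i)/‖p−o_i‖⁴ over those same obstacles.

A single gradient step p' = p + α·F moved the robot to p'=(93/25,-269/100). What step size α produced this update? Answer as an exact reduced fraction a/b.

F_att = 5/4·(g−p) = 5/4·(7,9) = (8.7500,11.2500)
o1: d²=58 > ρ²=37 → inactive
o2: d²=20 ≤ ρ²=37; F_rep = 30·(-2,4)/20² = (-0.1500,0.3000)
F = F_att + ΣF_rep = (8.6000,11.5500)
Δp = p'−p = (1.7200,2.3100); α = Δx/Fx = (43/25) / (43/5) = 1/5
check: Δy/Fy = (231/100) / (231/20) = 1/5 ✓

α = 1/5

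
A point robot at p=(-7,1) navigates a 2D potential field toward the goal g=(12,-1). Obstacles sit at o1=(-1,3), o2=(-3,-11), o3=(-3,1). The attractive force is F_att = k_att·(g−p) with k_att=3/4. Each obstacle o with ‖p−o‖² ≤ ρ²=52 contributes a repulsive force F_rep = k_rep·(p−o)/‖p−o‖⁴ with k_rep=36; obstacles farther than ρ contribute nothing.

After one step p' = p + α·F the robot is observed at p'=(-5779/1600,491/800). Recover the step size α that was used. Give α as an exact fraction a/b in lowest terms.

α = 1/4

F_att = 3/4·(g−p) = 3/4·(19,-2) = (14.2500,-1.5000)
o1: d²=40 ≤ ρ²=52; F_rep = 36·(-6,-2)/40² = (-0.1350,-0.0450)
o2: d²=160 > ρ²=52 → inactive
o3: d²=16 ≤ ρ²=52; F_rep = 36·(-4,0)/16² = (-0.5625,0.0000)
F = F_att + ΣF_rep = (13.5525,-1.5450)
Δp = p'−p = (3.3881,-0.3862); α = Δx/Fx = (5421/1600) / (5421/400) = 1/4
check: Δy/Fy = (-309/800) / (-309/200) = 1/4 ✓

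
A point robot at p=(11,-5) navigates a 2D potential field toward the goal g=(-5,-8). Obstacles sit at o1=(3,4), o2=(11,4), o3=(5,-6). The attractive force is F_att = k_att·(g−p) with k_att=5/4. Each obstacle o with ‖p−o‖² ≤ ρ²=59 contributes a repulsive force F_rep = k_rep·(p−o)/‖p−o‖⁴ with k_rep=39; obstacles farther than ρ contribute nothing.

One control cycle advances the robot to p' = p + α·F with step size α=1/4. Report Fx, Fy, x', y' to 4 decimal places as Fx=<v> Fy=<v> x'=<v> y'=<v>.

F_att = 5/4·(g−p) = 5/4·(-16,-3) = (-20.0000,-3.7500)
o1: d²=145 > ρ²=59 → inactive
o2: d²=81 > ρ²=59 → inactive
o3: d²=37 ≤ ρ²=59; F_rep = 39·(6,1)/37² = (0.1709,0.0285)
F = F_att + ΣF_rep = (-19.8291,-3.7215)
p' = p + 1/4·F = (6.0427,-5.9304)

Fx=-19.8291 Fy=-3.7215 x'=6.0427 y'=-5.9304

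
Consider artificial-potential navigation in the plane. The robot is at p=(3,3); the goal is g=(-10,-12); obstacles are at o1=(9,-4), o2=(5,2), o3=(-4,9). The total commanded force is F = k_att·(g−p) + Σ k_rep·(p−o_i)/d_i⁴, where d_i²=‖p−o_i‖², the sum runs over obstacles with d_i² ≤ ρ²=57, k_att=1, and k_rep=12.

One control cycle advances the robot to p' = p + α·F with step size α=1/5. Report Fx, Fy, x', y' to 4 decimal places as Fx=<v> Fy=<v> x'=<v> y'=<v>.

F_att = 1·(g−p) = 1·(-13,-15) = (-13.0000,-15.0000)
o1: d²=85 > ρ²=57 → inactive
o2: d²=5 ≤ ρ²=57; F_rep = 12·(-2,1)/5² = (-0.9600,0.4800)
o3: d²=85 > ρ²=57 → inactive
F = F_att + ΣF_rep = (-13.9600,-14.5200)
p' = p + 1/5·F = (0.2080,0.0960)

Fx=-13.9600 Fy=-14.5200 x'=0.2080 y'=0.0960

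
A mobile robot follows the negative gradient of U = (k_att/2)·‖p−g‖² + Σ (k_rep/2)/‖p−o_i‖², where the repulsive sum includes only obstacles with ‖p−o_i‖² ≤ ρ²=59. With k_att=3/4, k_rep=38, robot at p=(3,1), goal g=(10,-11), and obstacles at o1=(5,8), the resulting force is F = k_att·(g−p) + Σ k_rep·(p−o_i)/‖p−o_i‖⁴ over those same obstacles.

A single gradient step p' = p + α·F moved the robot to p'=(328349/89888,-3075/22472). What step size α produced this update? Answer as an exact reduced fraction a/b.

α = 1/8

F_att = 3/4·(g−p) = 3/4·(7,-12) = (5.2500,-9.0000)
o1: d²=53 ≤ ρ²=59; F_rep = 38·(-2,-7)/53² = (-0.0271,-0.0947)
F = F_att + ΣF_rep = (5.2229,-9.0947)
Δp = p'−p = (0.6529,-1.1368); α = Δx/Fx = (58685/89888) / (58685/11236) = 1/8
check: Δy/Fy = (-25547/22472) / (-25547/2809) = 1/8 ✓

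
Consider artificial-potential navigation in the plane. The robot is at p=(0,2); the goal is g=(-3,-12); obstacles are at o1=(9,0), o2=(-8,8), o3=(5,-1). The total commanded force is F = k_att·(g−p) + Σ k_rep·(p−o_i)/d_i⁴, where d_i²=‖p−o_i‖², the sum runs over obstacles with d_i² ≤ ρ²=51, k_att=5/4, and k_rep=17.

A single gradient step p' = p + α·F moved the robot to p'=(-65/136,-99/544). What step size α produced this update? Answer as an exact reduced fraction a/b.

α = 1/8

F_att = 5/4·(g−p) = 5/4·(-3,-14) = (-3.7500,-17.5000)
o1: d²=85 > ρ²=51 → inactive
o2: d²=100 > ρ²=51 → inactive
o3: d²=34 ≤ ρ²=51; F_rep = 17·(-5,3)/34² = (-0.0735,0.0441)
F = F_att + ΣF_rep = (-3.8235,-17.4559)
Δp = p'−p = (-0.4779,-2.1820); α = Δx/Fx = (-65/136) / (-65/17) = 1/8
check: Δy/Fy = (-1187/544) / (-1187/68) = 1/8 ✓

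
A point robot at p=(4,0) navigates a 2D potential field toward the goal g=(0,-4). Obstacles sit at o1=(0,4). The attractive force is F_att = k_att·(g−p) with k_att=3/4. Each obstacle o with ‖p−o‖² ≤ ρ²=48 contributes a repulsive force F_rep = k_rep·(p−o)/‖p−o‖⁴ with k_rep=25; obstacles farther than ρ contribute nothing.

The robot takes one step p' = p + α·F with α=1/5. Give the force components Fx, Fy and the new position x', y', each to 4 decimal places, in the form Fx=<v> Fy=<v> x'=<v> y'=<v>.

Fx=-2.9023 Fy=-3.0977 x'=3.4195 y'=-0.6195

F_att = 3/4·(g−p) = 3/4·(-4,-4) = (-3.0000,-3.0000)
o1: d²=32 ≤ ρ²=48; F_rep = 25·(4,-4)/32² = (0.0977,-0.0977)
F = F_att + ΣF_rep = (-2.9023,-3.0977)
p' = p + 1/5·F = (3.4195,-0.6195)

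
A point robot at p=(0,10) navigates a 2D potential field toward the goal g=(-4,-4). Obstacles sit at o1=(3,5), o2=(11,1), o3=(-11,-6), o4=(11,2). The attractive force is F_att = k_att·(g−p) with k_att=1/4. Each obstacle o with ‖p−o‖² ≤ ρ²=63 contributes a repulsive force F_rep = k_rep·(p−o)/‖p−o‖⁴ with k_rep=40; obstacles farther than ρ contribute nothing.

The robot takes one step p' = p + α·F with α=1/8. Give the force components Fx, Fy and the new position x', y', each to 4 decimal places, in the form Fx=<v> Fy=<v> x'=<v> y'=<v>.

F_att = 1/4·(g−p) = 1/4·(-4,-14) = (-1.0000,-3.5000)
o1: d²=34 ≤ ρ²=63; F_rep = 40·(-3,5)/34² = (-0.1038,0.1730)
o2: d²=202 > ρ²=63 → inactive
o3: d²=377 > ρ²=63 → inactive
o4: d²=185 > ρ²=63 → inactive
F = F_att + ΣF_rep = (-1.1038,-3.3270)
p' = p + 1/8·F = (-0.1380,9.5841)

Fx=-1.1038 Fy=-3.3270 x'=-0.1380 y'=9.5841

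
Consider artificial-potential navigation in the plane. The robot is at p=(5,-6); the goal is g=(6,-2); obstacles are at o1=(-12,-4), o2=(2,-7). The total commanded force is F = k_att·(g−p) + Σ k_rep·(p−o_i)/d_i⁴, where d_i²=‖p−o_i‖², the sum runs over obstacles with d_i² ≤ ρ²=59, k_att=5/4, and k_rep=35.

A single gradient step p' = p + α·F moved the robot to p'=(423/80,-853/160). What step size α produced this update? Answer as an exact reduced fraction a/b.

α = 1/8

F_att = 5/4·(g−p) = 5/4·(1,4) = (1.2500,5.0000)
o1: d²=293 > ρ²=59 → inactive
o2: d²=10 ≤ ρ²=59; F_rep = 35·(3,1)/10² = (1.0500,0.3500)
F = F_att + ΣF_rep = (2.3000,5.3500)
Δp = p'−p = (0.2875,0.6687); α = Δx/Fx = (23/80) / (23/10) = 1/8
check: Δy/Fy = (107/160) / (107/20) = 1/8 ✓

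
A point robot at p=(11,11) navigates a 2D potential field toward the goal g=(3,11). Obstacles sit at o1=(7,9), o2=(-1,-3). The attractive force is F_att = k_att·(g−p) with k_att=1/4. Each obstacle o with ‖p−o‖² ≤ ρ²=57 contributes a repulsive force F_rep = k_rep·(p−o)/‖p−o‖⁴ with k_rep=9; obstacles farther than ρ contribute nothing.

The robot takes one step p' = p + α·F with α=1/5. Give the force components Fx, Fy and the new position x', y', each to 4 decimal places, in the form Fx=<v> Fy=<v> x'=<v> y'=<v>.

Fx=-1.9100 Fy=0.0450 x'=10.6180 y'=11.0090

F_att = 1/4·(g−p) = 1/4·(-8,0) = (-2.0000,0.0000)
o1: d²=20 ≤ ρ²=57; F_rep = 9·(4,2)/20² = (0.0900,0.0450)
o2: d²=340 > ρ²=57 → inactive
F = F_att + ΣF_rep = (-1.9100,0.0450)
p' = p + 1/5·F = (10.6180,11.0090)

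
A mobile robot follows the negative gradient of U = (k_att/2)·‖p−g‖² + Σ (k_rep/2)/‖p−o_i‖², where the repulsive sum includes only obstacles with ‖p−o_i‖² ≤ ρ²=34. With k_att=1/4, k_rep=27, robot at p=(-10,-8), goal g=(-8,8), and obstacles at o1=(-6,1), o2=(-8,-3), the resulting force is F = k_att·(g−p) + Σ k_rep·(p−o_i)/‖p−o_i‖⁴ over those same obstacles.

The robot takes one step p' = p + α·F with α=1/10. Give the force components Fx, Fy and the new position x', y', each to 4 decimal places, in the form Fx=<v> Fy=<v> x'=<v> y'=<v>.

F_att = 1/4·(g−p) = 1/4·(2,16) = (0.5000,4.0000)
o1: d²=97 > ρ²=34 → inactive
o2: d²=29 ≤ ρ²=34; F_rep = 27·(-2,-5)/29² = (-0.0642,-0.1605)
F = F_att + ΣF_rep = (0.4358,3.8395)
p' = p + 1/10·F = (-9.9564,-7.6161)

Fx=0.4358 Fy=3.8395 x'=-9.9564 y'=-7.6161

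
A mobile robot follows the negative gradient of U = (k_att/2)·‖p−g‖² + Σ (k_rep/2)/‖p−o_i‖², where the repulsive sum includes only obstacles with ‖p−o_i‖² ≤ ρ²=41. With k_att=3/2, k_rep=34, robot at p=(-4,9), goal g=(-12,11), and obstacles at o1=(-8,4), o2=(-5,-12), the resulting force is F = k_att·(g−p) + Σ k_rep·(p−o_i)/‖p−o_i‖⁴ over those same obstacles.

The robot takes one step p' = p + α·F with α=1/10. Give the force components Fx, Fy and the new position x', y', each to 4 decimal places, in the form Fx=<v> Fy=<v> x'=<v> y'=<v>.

Fx=-11.9191 Fy=3.1011 x'=-5.1919 y'=9.3101

F_att = 3/2·(g−p) = 3/2·(-8,2) = (-12.0000,3.0000)
o1: d²=41 ≤ ρ²=41; F_rep = 34·(4,5)/41² = (0.0809,0.1011)
o2: d²=442 > ρ²=41 → inactive
F = F_att + ΣF_rep = (-11.9191,3.1011)
p' = p + 1/10·F = (-5.1919,9.3101)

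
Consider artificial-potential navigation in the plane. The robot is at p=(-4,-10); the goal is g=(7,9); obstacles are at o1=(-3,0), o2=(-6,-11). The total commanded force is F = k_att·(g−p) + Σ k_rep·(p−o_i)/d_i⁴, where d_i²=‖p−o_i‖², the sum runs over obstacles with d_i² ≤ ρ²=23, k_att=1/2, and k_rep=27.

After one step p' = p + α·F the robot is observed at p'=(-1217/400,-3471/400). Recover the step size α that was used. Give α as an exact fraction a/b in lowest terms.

F_att = 1/2·(g−p) = 1/2·(11,19) = (5.5000,9.5000)
o1: d²=101 > ρ²=23 → inactive
o2: d²=5 ≤ ρ²=23; F_rep = 27·(2,1)/5² = (2.1600,1.0800)
F = F_att + ΣF_rep = (7.6600,10.5800)
Δp = p'−p = (0.9575,1.3225); α = Δx/Fx = (383/400) / (383/50) = 1/8
check: Δy/Fy = (529/400) / (529/50) = 1/8 ✓

α = 1/8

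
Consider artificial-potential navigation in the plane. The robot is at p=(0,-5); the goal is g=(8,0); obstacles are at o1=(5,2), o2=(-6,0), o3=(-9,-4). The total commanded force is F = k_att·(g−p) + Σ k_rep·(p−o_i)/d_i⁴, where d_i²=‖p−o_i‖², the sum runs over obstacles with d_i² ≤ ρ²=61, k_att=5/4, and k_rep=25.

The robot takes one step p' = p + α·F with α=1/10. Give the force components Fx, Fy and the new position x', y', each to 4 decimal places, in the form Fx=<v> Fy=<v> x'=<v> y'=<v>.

Fx=10.0403 Fy=6.2164 x'=1.0040 y'=-4.3784

F_att = 5/4·(g−p) = 5/4·(8,5) = (10.0000,6.2500)
o1: d²=74 > ρ²=61 → inactive
o2: d²=61 ≤ ρ²=61; F_rep = 25·(6,-5)/61² = (0.0403,-0.0336)
o3: d²=82 > ρ²=61 → inactive
F = F_att + ΣF_rep = (10.0403,6.2164)
p' = p + 1/10·F = (1.0040,-4.3784)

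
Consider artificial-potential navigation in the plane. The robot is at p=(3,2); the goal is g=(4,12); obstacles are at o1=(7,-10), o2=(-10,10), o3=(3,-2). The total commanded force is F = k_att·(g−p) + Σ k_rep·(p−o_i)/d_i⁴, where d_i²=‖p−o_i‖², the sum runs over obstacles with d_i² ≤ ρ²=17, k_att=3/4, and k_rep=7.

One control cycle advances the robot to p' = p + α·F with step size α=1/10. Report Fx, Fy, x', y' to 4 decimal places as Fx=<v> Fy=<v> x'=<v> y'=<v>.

F_att = 3/4·(g−p) = 3/4·(1,10) = (0.7500,7.5000)
o1: d²=160 > ρ²=17 → inactive
o2: d²=233 > ρ²=17 → inactive
o3: d²=16 ≤ ρ²=17; F_rep = 7·(0,4)/16² = (0.0000,0.1094)
F = F_att + ΣF_rep = (0.7500,7.6094)
p' = p + 1/10·F = (3.0750,2.7609)

Fx=0.7500 Fy=7.6094 x'=3.0750 y'=2.7609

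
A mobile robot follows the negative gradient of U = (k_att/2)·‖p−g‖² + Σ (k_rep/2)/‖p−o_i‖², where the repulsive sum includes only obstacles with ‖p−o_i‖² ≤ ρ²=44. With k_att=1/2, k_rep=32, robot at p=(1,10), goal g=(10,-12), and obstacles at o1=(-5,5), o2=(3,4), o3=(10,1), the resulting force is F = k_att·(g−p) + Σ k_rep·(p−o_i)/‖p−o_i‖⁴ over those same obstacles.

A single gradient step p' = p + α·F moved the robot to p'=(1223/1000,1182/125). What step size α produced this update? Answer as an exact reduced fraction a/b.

F_att = 1/2·(g−p) = 1/2·(9,-22) = (4.5000,-11.0000)
o1: d²=61 > ρ²=44 → inactive
o2: d²=40 ≤ ρ²=44; F_rep = 32·(-2,6)/40² = (-0.0400,0.1200)
o3: d²=162 > ρ²=44 → inactive
F = F_att + ΣF_rep = (4.4600,-10.8800)
Δp = p'−p = (0.2230,-0.5440); α = Δx/Fx = (223/1000) / (223/50) = 1/20
check: Δy/Fy = (-68/125) / (-272/25) = 1/20 ✓

α = 1/20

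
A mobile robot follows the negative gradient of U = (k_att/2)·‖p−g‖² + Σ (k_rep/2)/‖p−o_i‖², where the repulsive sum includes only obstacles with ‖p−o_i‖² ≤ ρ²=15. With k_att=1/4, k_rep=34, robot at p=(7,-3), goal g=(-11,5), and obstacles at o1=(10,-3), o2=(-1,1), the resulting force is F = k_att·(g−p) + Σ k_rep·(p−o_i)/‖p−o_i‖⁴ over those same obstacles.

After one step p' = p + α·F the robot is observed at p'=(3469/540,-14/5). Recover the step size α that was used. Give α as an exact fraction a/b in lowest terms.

F_att = 1/4·(g−p) = 1/4·(-18,8) = (-4.5000,2.0000)
o1: d²=9 ≤ ρ²=15; F_rep = 34·(-3,0)/9² = (-1.2593,0.0000)
o2: d²=80 > ρ²=15 → inactive
F = F_att + ΣF_rep = (-5.7593,2.0000)
Δp = p'−p = (-0.5759,0.2000); α = Δx/Fx = (-311/540) / (-311/54) = 1/10
check: Δy/Fy = (1/5) / (2) = 1/10 ✓

α = 1/10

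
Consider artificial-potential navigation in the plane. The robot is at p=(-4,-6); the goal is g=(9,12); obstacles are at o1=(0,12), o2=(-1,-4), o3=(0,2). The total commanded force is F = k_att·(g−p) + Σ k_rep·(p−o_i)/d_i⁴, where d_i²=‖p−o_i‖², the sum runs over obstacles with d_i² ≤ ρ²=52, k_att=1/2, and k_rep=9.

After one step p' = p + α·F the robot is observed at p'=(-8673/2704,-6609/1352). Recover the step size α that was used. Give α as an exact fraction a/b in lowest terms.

α = 1/8

F_att = 1/2·(g−p) = 1/2·(13,18) = (6.5000,9.0000)
o1: d²=340 > ρ²=52 → inactive
o2: d²=13 ≤ ρ²=52; F_rep = 9·(-3,-2)/13² = (-0.1598,-0.1065)
o3: d²=80 > ρ²=52 → inactive
F = F_att + ΣF_rep = (6.3402,8.8935)
Δp = p'−p = (0.7925,1.1117); α = Δx/Fx = (2143/2704) / (2143/338) = 1/8
check: Δy/Fy = (1503/1352) / (1503/169) = 1/8 ✓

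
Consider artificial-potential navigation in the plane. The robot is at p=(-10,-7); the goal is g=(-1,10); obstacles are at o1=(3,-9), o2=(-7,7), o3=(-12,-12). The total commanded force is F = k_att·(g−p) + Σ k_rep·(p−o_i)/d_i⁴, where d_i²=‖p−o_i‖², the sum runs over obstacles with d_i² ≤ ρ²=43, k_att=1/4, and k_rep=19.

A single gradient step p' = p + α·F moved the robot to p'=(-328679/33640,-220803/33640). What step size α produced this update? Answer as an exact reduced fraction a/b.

α = 1/10

F_att = 1/4·(g−p) = 1/4·(9,17) = (2.2500,4.2500)
o1: d²=173 > ρ²=43 → inactive
o2: d²=205 > ρ²=43 → inactive
o3: d²=29 ≤ ρ²=43; F_rep = 19·(2,5)/29² = (0.0452,0.1130)
F = F_att + ΣF_rep = (2.2952,4.3630)
Δp = p'−p = (0.2295,0.4363); α = Δx/Fx = (7721/33640) / (7721/3364) = 1/10
check: Δy/Fy = (14677/33640) / (14677/3364) = 1/10 ✓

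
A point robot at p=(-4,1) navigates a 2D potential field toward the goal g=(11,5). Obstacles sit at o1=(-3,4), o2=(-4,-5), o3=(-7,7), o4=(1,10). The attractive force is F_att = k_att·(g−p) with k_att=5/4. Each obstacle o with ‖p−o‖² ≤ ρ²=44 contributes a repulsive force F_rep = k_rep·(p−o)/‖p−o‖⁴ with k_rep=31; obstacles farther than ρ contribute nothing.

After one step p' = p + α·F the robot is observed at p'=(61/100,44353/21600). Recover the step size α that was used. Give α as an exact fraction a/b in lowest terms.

α = 1/4

F_att = 5/4·(g−p) = 5/4·(15,4) = (18.7500,5.0000)
o1: d²=10 ≤ ρ²=44; F_rep = 31·(-1,-3)/10² = (-0.3100,-0.9300)
o2: d²=36 ≤ ρ²=44; F_rep = 31·(0,6)/36² = (0.0000,0.1435)
o3: d²=45 > ρ²=44 → inactive
o4: d²=106 > ρ²=44 → inactive
F = F_att + ΣF_rep = (18.4400,4.2135)
Δp = p'−p = (4.6100,1.0534); α = Δx/Fx = (461/100) / (461/25) = 1/4
check: Δy/Fy = (22753/21600) / (22753/5400) = 1/4 ✓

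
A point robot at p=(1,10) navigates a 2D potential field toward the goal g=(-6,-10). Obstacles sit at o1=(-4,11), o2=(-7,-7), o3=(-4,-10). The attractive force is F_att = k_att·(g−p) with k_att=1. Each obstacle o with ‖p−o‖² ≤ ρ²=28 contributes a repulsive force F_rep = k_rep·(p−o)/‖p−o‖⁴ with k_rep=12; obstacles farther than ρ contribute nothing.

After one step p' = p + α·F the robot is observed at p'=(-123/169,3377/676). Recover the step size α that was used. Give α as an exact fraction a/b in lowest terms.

α = 1/4

F_att = 1·(g−p) = 1·(-7,-20) = (-7.0000,-20.0000)
o1: d²=26 ≤ ρ²=28; F_rep = 12·(5,-1)/26² = (0.0888,-0.0178)
o2: d²=353 > ρ²=28 → inactive
o3: d²=425 > ρ²=28 → inactive
F = F_att + ΣF_rep = (-6.9112,-20.0178)
Δp = p'−p = (-1.7278,-5.0044); α = Δx/Fx = (-292/169) / (-1168/169) = 1/4
check: Δy/Fy = (-3383/676) / (-3383/169) = 1/4 ✓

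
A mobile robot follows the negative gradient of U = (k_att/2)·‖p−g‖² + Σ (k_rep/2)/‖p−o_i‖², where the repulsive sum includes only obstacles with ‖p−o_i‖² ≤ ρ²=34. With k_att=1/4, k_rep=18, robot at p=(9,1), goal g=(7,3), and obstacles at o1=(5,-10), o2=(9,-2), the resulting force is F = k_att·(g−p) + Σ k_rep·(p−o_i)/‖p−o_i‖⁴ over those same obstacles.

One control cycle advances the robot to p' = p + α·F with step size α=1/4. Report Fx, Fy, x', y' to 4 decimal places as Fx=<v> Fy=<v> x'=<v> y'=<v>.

F_att = 1/4·(g−p) = 1/4·(-2,2) = (-0.5000,0.5000)
o1: d²=137 > ρ²=34 → inactive
o2: d²=9 ≤ ρ²=34; F_rep = 18·(0,3)/9² = (0.0000,0.6667)
F = F_att + ΣF_rep = (-0.5000,1.1667)
p' = p + 1/4·F = (8.8750,1.2917)

Fx=-0.5000 Fy=1.1667 x'=8.8750 y'=1.2917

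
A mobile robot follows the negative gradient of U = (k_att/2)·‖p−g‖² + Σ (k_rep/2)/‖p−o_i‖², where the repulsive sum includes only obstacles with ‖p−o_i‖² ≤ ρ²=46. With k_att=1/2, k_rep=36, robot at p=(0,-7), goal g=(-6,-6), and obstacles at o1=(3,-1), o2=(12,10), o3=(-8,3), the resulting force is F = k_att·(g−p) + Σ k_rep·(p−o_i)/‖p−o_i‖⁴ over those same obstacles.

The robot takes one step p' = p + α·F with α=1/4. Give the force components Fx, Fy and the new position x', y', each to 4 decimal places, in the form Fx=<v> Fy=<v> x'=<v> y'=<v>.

F_att = 1/2·(g−p) = 1/2·(-6,1) = (-3.0000,0.5000)
o1: d²=45 ≤ ρ²=46; F_rep = 36·(-3,-6)/45² = (-0.0533,-0.1067)
o2: d²=433 > ρ²=46 → inactive
o3: d²=164 > ρ²=46 → inactive
F = F_att + ΣF_rep = (-3.0533,0.3933)
p' = p + 1/4·F = (-0.7633,-6.9017)

Fx=-3.0533 Fy=0.3933 x'=-0.7633 y'=-6.9017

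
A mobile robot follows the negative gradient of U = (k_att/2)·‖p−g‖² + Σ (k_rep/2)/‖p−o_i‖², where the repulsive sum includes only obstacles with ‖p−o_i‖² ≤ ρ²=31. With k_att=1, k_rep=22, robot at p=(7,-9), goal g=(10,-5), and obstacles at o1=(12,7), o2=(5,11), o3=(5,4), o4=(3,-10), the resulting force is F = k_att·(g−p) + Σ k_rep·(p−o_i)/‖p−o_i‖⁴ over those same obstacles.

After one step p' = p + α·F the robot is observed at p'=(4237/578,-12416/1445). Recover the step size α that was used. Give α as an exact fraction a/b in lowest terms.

α = 1/10

F_att = 1·(g−p) = 1·(3,4) = (3.0000,4.0000)
o1: d²=281 > ρ²=31 → inactive
o2: d²=404 > ρ²=31 → inactive
o3: d²=173 > ρ²=31 → inactive
o4: d²=17 ≤ ρ²=31; F_rep = 22·(4,1)/17² = (0.3045,0.0761)
F = F_att + ΣF_rep = (3.3045,4.0761)
Δp = p'−p = (0.3304,0.4076); α = Δx/Fx = (191/578) / (955/289) = 1/10
check: Δy/Fy = (589/1445) / (1178/289) = 1/10 ✓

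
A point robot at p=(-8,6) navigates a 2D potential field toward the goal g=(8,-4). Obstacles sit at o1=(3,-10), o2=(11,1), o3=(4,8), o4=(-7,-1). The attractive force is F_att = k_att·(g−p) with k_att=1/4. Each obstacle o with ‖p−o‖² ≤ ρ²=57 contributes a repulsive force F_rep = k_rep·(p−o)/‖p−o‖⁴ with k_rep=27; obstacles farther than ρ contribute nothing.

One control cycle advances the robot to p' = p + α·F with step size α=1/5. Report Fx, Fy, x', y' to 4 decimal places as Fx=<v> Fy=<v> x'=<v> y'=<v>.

Fx=3.9892 Fy=-2.4244 x'=-7.2022 y'=5.5151

F_att = 1/4·(g−p) = 1/4·(16,-10) = (4.0000,-2.5000)
o1: d²=377 > ρ²=57 → inactive
o2: d²=386 > ρ²=57 → inactive
o3: d²=148 > ρ²=57 → inactive
o4: d²=50 ≤ ρ²=57; F_rep = 27·(-1,7)/50² = (-0.0108,0.0756)
F = F_att + ΣF_rep = (3.9892,-2.4244)
p' = p + 1/5·F = (-7.2022,5.5151)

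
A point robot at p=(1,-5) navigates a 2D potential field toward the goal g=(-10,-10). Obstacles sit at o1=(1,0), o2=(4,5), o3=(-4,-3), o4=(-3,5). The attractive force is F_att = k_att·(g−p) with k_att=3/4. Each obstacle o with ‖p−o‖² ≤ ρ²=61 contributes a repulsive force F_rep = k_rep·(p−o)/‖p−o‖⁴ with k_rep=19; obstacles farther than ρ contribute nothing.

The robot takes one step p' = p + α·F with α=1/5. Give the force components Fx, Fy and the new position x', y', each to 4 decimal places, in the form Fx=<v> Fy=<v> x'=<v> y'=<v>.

F_att = 3/4·(g−p) = 3/4·(-11,-5) = (-8.2500,-3.7500)
o1: d²=25 ≤ ρ²=61; F_rep = 19·(0,-5)/25² = (0.0000,-0.1520)
o2: d²=109 > ρ²=61 → inactive
o3: d²=29 ≤ ρ²=61; F_rep = 19·(5,-2)/29² = (0.1130,-0.0452)
o4: d²=116 > ρ²=61 → inactive
F = F_att + ΣF_rep = (-8.1370,-3.9472)
p' = p + 1/5·F = (-0.6274,-5.7894)

Fx=-8.1370 Fy=-3.9472 x'=-0.6274 y'=-5.7894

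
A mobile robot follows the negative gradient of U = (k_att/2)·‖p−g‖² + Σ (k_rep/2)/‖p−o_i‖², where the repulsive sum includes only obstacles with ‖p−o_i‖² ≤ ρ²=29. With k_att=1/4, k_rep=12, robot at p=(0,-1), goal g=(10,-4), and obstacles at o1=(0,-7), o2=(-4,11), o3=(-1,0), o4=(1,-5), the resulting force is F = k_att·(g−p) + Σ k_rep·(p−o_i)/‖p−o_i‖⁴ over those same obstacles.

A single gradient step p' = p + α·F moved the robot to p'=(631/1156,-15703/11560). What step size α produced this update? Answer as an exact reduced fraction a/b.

F_att = 1/4·(g−p) = 1/4·(10,-3) = (2.5000,-0.7500)
o1: d²=36 > ρ²=29 → inactive
o2: d²=160 > ρ²=29 → inactive
o3: d²=2 ≤ ρ²=29; F_rep = 12·(1,-1)/2² = (3.0000,-3.0000)
o4: d²=17 ≤ ρ²=29; F_rep = 12·(-1,4)/17² = (-0.0415,0.1661)
F = F_att + ΣF_rep = (5.4585,-3.5839)
Δp = p'−p = (0.5458,-0.3584); α = Δx/Fx = (631/1156) / (3155/578) = 1/10
check: Δy/Fy = (-4143/11560) / (-4143/1156) = 1/10 ✓

α = 1/10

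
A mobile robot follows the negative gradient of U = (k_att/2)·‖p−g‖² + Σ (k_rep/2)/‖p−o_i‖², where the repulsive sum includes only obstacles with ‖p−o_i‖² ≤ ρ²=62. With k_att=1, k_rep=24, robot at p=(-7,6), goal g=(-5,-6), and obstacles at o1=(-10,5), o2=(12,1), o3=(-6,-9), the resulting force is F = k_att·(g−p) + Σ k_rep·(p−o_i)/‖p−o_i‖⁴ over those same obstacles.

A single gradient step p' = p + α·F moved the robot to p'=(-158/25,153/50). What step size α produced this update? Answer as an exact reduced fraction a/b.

α = 1/4

F_att = 1·(g−p) = 1·(2,-12) = (2.0000,-12.0000)
o1: d²=10 ≤ ρ²=62; F_rep = 24·(3,1)/10² = (0.7200,0.2400)
o2: d²=386 > ρ²=62 → inactive
o3: d²=226 > ρ²=62 → inactive
F = F_att + ΣF_rep = (2.7200,-11.7600)
Δp = p'−p = (0.6800,-2.9400); α = Δx/Fx = (17/25) / (68/25) = 1/4
check: Δy/Fy = (-147/50) / (-294/25) = 1/4 ✓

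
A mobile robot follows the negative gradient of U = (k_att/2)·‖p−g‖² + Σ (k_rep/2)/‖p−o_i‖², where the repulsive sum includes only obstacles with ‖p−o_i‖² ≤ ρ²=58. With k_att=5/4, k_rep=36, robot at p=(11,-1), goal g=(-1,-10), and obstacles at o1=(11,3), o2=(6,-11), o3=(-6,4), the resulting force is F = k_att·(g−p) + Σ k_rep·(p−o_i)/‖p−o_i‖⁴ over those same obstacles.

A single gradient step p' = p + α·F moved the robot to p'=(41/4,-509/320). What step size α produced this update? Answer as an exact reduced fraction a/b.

F_att = 5/4·(g−p) = 5/4·(-12,-9) = (-15.0000,-11.2500)
o1: d²=16 ≤ ρ²=58; F_rep = 36·(0,-4)/16² = (0.0000,-0.5625)
o2: d²=125 > ρ²=58 → inactive
o3: d²=314 > ρ²=58 → inactive
F = F_att + ΣF_rep = (-15.0000,-11.8125)
Δp = p'−p = (-0.7500,-0.5906); α = Δx/Fx = (-3/4) / (-15) = 1/20
check: Δy/Fy = (-189/320) / (-189/16) = 1/20 ✓

α = 1/20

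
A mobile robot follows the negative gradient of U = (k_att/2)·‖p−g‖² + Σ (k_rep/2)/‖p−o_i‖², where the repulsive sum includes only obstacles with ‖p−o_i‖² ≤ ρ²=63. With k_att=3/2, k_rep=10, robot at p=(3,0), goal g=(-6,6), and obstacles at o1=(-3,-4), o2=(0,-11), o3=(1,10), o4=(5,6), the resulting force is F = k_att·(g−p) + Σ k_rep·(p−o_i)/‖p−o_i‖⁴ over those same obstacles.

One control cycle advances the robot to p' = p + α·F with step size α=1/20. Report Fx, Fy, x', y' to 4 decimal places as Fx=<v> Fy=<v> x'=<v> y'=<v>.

F_att = 3/2·(g−p) = 3/2·(-9,6) = (-13.5000,9.0000)
o1: d²=52 ≤ ρ²=63; F_rep = 10·(6,4)/52² = (0.0222,0.0148)
o2: d²=130 > ρ²=63 → inactive
o3: d²=104 > ρ²=63 → inactive
o4: d²=40 ≤ ρ²=63; F_rep = 10·(-2,-6)/40² = (-0.0125,-0.0375)
F = F_att + ΣF_rep = (-13.4903,8.9773)
p' = p + 1/20·F = (2.3255,0.4489)

Fx=-13.4903 Fy=8.9773 x'=2.3255 y'=0.4489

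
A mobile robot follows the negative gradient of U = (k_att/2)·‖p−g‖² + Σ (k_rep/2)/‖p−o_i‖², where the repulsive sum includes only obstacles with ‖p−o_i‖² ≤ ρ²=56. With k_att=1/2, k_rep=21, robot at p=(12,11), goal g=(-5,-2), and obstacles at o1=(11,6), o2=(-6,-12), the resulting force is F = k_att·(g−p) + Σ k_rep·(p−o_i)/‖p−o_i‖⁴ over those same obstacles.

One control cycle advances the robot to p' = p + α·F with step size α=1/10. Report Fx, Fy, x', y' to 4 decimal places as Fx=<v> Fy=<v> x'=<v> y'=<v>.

F_att = 1/2·(g−p) = 1/2·(-17,-13) = (-8.5000,-6.5000)
o1: d²=26 ≤ ρ²=56; F_rep = 21·(1,5)/26² = (0.0311,0.1553)
o2: d²=853 > ρ²=56 → inactive
F = F_att + ΣF_rep = (-8.4689,-6.3447)
p' = p + 1/10·F = (11.1531,10.3655)

Fx=-8.4689 Fy=-6.3447 x'=11.1531 y'=10.3655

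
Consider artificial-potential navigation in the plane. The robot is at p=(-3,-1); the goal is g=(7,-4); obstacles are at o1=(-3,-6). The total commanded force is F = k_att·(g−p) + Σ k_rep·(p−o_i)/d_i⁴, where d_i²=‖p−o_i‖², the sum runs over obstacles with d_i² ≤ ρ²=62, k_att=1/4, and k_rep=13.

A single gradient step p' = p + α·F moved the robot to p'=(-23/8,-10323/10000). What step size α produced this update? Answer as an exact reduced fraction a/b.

α = 1/20

F_att = 1/4·(g−p) = 1/4·(10,-3) = (2.5000,-0.7500)
o1: d²=25 ≤ ρ²=62; F_rep = 13·(0,5)/25² = (0.0000,0.1040)
F = F_att + ΣF_rep = (2.5000,-0.6460)
Δp = p'−p = (0.1250,-0.0323); α = Δx/Fx = (1/8) / (5/2) = 1/20
check: Δy/Fy = (-323/10000) / (-323/500) = 1/20 ✓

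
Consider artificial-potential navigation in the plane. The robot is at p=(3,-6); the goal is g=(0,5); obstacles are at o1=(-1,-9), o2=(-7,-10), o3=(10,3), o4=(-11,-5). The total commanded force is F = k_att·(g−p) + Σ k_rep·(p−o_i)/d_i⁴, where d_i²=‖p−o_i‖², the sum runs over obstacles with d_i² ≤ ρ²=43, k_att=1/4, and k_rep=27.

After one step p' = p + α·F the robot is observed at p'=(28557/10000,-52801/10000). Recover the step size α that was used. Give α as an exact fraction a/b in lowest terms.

F_att = 1/4·(g−p) = 1/4·(-3,11) = (-0.7500,2.7500)
o1: d²=25 ≤ ρ²=43; F_rep = 27·(4,3)/25² = (0.1728,0.1296)
o2: d²=116 > ρ²=43 → inactive
o3: d²=130 > ρ²=43 → inactive
o4: d²=197 > ρ²=43 → inactive
F = F_att + ΣF_rep = (-0.5772,2.8796)
Δp = p'−p = (-0.1443,0.7199); α = Δx/Fx = (-1443/10000) / (-1443/2500) = 1/4
check: Δy/Fy = (7199/10000) / (7199/2500) = 1/4 ✓

α = 1/4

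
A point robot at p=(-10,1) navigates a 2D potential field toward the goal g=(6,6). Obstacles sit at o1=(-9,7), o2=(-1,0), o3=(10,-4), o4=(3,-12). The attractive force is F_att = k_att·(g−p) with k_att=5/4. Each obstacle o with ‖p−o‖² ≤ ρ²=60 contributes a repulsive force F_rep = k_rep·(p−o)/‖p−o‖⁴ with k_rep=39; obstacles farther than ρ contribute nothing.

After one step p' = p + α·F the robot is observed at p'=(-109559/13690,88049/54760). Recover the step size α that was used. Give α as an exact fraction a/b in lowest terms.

α = 1/10

F_att = 5/4·(g−p) = 5/4·(16,5) = (20.0000,6.2500)
o1: d²=37 ≤ ρ²=60; F_rep = 39·(-1,-6)/37² = (-0.0285,-0.1709)
o2: d²=82 > ρ²=60 → inactive
o3: d²=425 > ρ²=60 → inactive
o4: d²=338 > ρ²=60 → inactive
F = F_att + ΣF_rep = (19.9715,6.0791)
Δp = p'−p = (1.9972,0.6079); α = Δx/Fx = (27341/13690) / (27341/1369) = 1/10
check: Δy/Fy = (33289/54760) / (33289/5476) = 1/10 ✓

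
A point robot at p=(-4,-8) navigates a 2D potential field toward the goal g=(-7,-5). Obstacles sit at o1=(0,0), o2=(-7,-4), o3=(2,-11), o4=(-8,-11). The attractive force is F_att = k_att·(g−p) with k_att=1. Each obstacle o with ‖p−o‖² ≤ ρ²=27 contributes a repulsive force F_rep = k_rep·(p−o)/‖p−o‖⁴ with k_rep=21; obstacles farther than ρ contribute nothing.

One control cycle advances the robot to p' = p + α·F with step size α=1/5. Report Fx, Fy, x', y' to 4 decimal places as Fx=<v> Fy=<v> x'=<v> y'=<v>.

F_att = 1·(g−p) = 1·(-3,3) = (-3.0000,3.0000)
o1: d²=80 > ρ²=27 → inactive
o2: d²=25 ≤ ρ²=27; F_rep = 21·(3,-4)/25² = (0.1008,-0.1344)
o3: d²=45 > ρ²=27 → inactive
o4: d²=25 ≤ ρ²=27; F_rep = 21·(4,3)/25² = (0.1344,0.1008)
F = F_att + ΣF_rep = (-2.7648,2.9664)
p' = p + 1/5·F = (-4.5530,-7.4067)

Fx=-2.7648 Fy=2.9664 x'=-4.5530 y'=-7.4067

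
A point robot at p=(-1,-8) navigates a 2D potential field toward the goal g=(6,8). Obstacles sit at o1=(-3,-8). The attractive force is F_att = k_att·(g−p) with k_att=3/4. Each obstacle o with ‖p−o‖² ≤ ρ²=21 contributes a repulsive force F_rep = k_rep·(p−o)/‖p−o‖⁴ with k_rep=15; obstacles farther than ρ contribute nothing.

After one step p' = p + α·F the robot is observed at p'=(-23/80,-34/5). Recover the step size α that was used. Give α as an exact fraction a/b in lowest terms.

F_att = 3/4·(g−p) = 3/4·(7,16) = (5.2500,12.0000)
o1: d²=4 ≤ ρ²=21; F_rep = 15·(2,0)/4² = (1.8750,0.0000)
F = F_att + ΣF_rep = (7.1250,12.0000)
Δp = p'−p = (0.7125,1.2000); α = Δx/Fx = (57/80) / (57/8) = 1/10
check: Δy/Fy = (6/5) / (12) = 1/10 ✓

α = 1/10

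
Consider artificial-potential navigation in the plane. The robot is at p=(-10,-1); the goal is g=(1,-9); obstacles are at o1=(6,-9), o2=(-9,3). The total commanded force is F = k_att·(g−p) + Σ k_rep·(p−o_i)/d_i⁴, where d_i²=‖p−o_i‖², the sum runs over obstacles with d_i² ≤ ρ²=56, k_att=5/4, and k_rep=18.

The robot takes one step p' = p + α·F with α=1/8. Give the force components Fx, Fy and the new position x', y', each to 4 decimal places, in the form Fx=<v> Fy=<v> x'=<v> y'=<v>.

F_att = 5/4·(g−p) = 5/4·(11,-8) = (13.7500,-10.0000)
o1: d²=320 > ρ²=56 → inactive
o2: d²=17 ≤ ρ²=56; F_rep = 18·(-1,-4)/17² = (-0.0623,-0.2491)
F = F_att + ΣF_rep = (13.6877,-10.2491)
p' = p + 1/8·F = (-8.2890,-2.2811)

Fx=13.6877 Fy=-10.2491 x'=-8.2890 y'=-2.2811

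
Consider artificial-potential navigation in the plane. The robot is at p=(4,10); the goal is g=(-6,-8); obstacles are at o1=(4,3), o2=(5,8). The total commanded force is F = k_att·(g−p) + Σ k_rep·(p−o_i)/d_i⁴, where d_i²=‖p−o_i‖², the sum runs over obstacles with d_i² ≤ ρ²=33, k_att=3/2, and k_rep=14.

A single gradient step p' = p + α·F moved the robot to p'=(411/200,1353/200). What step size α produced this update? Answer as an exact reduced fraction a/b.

F_att = 3/2·(g−p) = 3/2·(-10,-18) = (-15.0000,-27.0000)
o1: d²=49 > ρ²=33 → inactive
o2: d²=5 ≤ ρ²=33; F_rep = 14·(-1,2)/5² = (-0.5600,1.1200)
F = F_att + ΣF_rep = (-15.5600,-25.8800)
Δp = p'−p = (-1.9450,-3.2350); α = Δx/Fx = (-389/200) / (-389/25) = 1/8
check: Δy/Fy = (-647/200) / (-647/25) = 1/8 ✓

α = 1/8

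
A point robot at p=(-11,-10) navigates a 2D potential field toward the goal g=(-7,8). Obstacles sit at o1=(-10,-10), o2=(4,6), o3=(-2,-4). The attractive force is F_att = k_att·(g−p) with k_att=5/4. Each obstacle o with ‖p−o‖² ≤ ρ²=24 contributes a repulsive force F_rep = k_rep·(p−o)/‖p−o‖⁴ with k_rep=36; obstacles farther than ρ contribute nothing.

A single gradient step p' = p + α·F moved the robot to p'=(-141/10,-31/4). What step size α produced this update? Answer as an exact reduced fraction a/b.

α = 1/10

F_att = 5/4·(g−p) = 5/4·(4,18) = (5.0000,22.5000)
o1: d²=1 ≤ ρ²=24; F_rep = 36·(-1,0)/1² = (-36.0000,0.0000)
o2: d²=481 > ρ²=24 → inactive
o3: d²=117 > ρ²=24 → inactive
F = F_att + ΣF_rep = (-31.0000,22.5000)
Δp = p'−p = (-3.1000,2.2500); α = Δx/Fx = (-31/10) / (-31) = 1/10
check: Δy/Fy = (9/4) / (45/2) = 1/10 ✓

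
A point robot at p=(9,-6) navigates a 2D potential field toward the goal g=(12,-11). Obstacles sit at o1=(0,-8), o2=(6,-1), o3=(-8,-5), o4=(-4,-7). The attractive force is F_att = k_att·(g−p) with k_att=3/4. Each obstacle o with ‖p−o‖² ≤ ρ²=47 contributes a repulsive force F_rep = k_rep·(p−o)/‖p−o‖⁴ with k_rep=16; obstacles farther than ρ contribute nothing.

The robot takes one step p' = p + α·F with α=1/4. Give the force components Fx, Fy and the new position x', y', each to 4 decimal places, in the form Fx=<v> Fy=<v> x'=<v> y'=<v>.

F_att = 3/4·(g−p) = 3/4·(3,-5) = (2.2500,-3.7500)
o1: d²=85 > ρ²=47 → inactive
o2: d²=34 ≤ ρ²=47; F_rep = 16·(3,-5)/34² = (0.0415,-0.0692)
o3: d²=290 > ρ²=47 → inactive
o4: d²=170 > ρ²=47 → inactive
F = F_att + ΣF_rep = (2.2915,-3.8192)
p' = p + 1/4·F = (9.5729,-6.9548)

Fx=2.2915 Fy=-3.8192 x'=9.5729 y'=-6.9548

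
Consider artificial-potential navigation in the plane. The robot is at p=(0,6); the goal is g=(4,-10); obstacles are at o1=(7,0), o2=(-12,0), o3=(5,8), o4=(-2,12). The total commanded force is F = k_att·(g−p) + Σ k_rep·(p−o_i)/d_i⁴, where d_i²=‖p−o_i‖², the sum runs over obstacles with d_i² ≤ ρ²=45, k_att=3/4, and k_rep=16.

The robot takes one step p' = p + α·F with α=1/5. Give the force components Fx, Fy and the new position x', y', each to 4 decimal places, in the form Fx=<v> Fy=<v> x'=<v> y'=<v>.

F_att = 3/4·(g−p) = 3/4·(4,-16) = (3.0000,-12.0000)
o1: d²=85 > ρ²=45 → inactive
o2: d²=180 > ρ²=45 → inactive
o3: d²=29 ≤ ρ²=45; F_rep = 16·(-5,-2)/29² = (-0.0951,-0.0380)
o4: d²=40 ≤ ρ²=45; F_rep = 16·(2,-6)/40² = (0.0200,-0.0600)
F = F_att + ΣF_rep = (2.9249,-12.0980)
p' = p + 1/5·F = (0.5850,3.5804)

Fx=2.9249 Fy=-12.0980 x'=0.5850 y'=3.5804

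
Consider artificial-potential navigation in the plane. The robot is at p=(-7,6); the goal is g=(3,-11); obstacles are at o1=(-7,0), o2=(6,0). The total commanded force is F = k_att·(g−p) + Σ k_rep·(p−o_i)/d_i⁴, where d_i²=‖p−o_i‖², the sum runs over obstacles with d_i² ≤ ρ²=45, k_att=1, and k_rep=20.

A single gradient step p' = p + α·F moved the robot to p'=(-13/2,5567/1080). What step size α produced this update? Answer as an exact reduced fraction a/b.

α = 1/20

F_att = 1·(g−p) = 1·(10,-17) = (10.0000,-17.0000)
o1: d²=36 ≤ ρ²=45; F_rep = 20·(0,6)/36² = (0.0000,0.0926)
o2: d²=205 > ρ²=45 → inactive
F = F_att + ΣF_rep = (10.0000,-16.9074)
Δp = p'−p = (0.5000,-0.8454); α = Δx/Fx = (1/2) / (10) = 1/20
check: Δy/Fy = (-913/1080) / (-913/54) = 1/20 ✓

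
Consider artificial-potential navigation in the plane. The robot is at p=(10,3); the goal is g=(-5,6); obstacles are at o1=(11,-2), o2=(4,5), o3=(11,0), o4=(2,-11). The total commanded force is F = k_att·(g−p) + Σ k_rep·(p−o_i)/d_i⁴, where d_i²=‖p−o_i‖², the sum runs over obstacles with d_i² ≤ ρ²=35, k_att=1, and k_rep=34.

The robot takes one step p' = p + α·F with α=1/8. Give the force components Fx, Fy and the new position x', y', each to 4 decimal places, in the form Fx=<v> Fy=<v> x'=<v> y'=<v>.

Fx=-15.3903 Fy=4.2715 x'=8.0762 y'=3.5339

F_att = 1·(g−p) = 1·(-15,3) = (-15.0000,3.0000)
o1: d²=26 ≤ ρ²=35; F_rep = 34·(-1,5)/26² = (-0.0503,0.2515)
o2: d²=40 > ρ²=35 → inactive
o3: d²=10 ≤ ρ²=35; F_rep = 34·(-1,3)/10² = (-0.3400,1.0200)
o4: d²=260 > ρ²=35 → inactive
F = F_att + ΣF_rep = (-15.3903,4.2715)
p' = p + 1/8·F = (8.0762,3.5339)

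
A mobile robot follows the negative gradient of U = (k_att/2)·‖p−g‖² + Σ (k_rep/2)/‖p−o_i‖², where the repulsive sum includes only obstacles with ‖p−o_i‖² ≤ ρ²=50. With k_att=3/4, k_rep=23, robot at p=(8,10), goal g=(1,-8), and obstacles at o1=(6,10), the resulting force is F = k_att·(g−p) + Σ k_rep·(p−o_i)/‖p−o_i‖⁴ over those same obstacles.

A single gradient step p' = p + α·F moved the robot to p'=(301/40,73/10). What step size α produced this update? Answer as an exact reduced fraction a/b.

α = 1/5

F_att = 3/4·(g−p) = 3/4·(-7,-18) = (-5.2500,-13.5000)
o1: d²=4 ≤ ρ²=50; F_rep = 23·(2,0)/4² = (2.8750,0.0000)
F = F_att + ΣF_rep = (-2.3750,-13.5000)
Δp = p'−p = (-0.4750,-2.7000); α = Δx/Fx = (-19/40) / (-19/8) = 1/5
check: Δy/Fy = (-27/10) / (-27/2) = 1/5 ✓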